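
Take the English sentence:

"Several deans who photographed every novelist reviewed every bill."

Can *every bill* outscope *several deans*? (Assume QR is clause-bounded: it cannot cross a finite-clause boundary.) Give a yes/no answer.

*every bill* sits in the matrix clause, not in the relative clause on *several deans*.
Nothing blocks QR of the lower DP to a position above the higher one, so inverse scope is available.

Yes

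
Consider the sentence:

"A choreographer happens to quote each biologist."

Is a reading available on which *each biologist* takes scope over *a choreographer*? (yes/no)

Yes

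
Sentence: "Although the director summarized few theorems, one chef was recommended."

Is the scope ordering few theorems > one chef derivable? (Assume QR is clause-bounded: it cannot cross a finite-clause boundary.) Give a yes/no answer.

The target quantifier *few theorems* is part of the adjunct clause *although the director summarized few theorems*.
The adjunct-island constraint bars QR out of an adverbial clause.
*few theorems* > *one chef* would require crossing that boundary, which is illicit.

No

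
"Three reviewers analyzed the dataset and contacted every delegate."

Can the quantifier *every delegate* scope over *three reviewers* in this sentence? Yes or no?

*every delegate* occurs within one conjunct of the coordinate structure (*contacted every delegate*).
Asymmetric QR out of one conjunct violates the Coordinate Structure Constraint.
There is no licit LF on which *every delegate* c-commands *three reviewers*.

No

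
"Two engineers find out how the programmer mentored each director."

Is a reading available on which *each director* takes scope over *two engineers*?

No

The target quantifier *each director* is part of the embedded question *how the programmer mentored each director*.
Embedded wh-clauses are opaque for QR, so the quantifier stays inside the question.
So *each director* cannot raise high enough to outscope *two engineers*; only the surface ordering *two engineers* > *each director* is available.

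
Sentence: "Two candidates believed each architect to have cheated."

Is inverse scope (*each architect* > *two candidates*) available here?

This is an ECM construction: *each architect* is the infinitival subject, Case-marked by the matrix verb, and the infinitive is transparent for QR.
Clause-internal QR can adjoin the lower DP above the subject, yielding the inverse reading.

Yes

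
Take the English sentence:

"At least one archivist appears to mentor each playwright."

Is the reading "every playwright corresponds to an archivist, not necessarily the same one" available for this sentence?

Yes

That reading corresponds to *each playwright* > *at least one archivist*.
*each playwright* is inside a raising infinitive, which is transparent to QR (no CP barrier), so it behaves as a matrix argument.
Nothing blocks QR of the lower DP to a position above the higher one, so inverse scope is available.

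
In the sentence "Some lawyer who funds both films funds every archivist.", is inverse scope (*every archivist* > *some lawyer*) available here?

Yes

Although the sentence contains a relative clause (*who funds both films*), *every archivist* is outside it, in the matrix VP.
No island intervenes, so both surface and inverse scope are derivable.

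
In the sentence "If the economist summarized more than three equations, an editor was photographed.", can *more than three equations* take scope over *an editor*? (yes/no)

No

*more than three equations* occurs within the adjunct clause *if the economist summarized more than three equations*.
The adjunct-island constraint bars QR out of an adverbial clause.
The ordering *more than three equations* > *an editor* is therefore underivable.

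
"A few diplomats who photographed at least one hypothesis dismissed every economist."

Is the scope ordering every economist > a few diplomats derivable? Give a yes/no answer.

The relative clause *who photographed at least one hypothesis* modifies *a few diplomats*, but *every economist* is not inside that relative clause — it is an argument of the matrix verb.
Nothing blocks QR of the lower DP to a position above the higher one, so inverse scope is available.

Yes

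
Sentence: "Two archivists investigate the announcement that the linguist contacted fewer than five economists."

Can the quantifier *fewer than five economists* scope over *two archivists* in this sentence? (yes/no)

No

*fewer than five economists* is embedded in the complex NP *the announcement that the linguist contacted fewer than five economists*.
A that-clause complement to a noun is an island; QR cannot cross the NP boundary.
*fewer than five economists* is confined to the island and cannot take scope over *two archivists*.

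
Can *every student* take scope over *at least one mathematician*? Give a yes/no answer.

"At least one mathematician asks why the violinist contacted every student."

No

The target quantifier *every student* is part of the embedded question *why the violinist contacted every student*.
Embedded wh-clauses are opaque for QR, so the quantifier stays inside the question.
*every student* is confined to the island and cannot take scope over *at least one mathematician*.
(Only the surface reading survives: one fixed mathematician with respect to all the relevant students.)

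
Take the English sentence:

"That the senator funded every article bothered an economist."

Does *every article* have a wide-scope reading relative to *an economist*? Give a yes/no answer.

No

*every article* sits inside the sentential subject *that the senator funded every article*.
The subject-island constraint blocks QR out of a clausal subject.
So *every article* cannot raise to a position above *an economist*.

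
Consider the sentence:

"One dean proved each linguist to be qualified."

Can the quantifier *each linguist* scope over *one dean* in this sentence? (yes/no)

Yes

The ECM infinitive is scope-transparent — *each linguist* is free to raise above *one dean*.
No island intervenes, so both surface and inverse scope are derivable.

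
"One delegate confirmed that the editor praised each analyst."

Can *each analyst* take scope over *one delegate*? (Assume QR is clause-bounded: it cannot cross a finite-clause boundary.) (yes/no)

Structurally, *each analyst* is inside the finite complement clause *that the editor praised each analyst*.
Under clause-bounded QR, a quantifier in an embedded finite clause cannot raise into the matrix clause.
So the wide-scope reading for *each analyst* is blocked.
(Only the surface reading survives: one fixed delegate with respect to all the relevant analysts.)

No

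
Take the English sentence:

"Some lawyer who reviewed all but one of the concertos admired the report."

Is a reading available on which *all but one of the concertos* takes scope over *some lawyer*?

*all but one of the concertos* is embedded in the relative clause *who reviewed all but one of the concertos*.
QR out of a relative clause is ruled out by the relative-clause island constraint.
So *all but one of the concertos* cannot raise high enough to outscope *some lawyer*; only the surface ordering *some lawyer* > *all but one of the concertos* is available.
(Only the surface reading survives: one fixed lawyer with respect to all the relevant concertos.)

No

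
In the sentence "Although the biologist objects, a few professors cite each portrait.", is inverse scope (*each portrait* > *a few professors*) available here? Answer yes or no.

Yes

The adjunct island is irrelevant here — *each portrait* and *a few professors* are both in the matrix clause.
Nothing blocks QR of the lower DP to a position above the higher one, so inverse scope is available.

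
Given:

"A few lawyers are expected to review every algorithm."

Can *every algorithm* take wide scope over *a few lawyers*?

Yes

The matrix predicate is a raising verb, whose infinitival complement is not a scope island — *every algorithm* can QR into the matrix clause.
Ordinary QR to a clause-peripheral position gives the wide-scope LF for the lower DP.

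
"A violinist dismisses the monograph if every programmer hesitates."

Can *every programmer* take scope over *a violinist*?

The DP *every programmer* is contained in the adjunct clause *if every programmer hesitates*.
Adverbial clauses are not L-marked, so they are barriers for QR — the quantifier cannot escape the adjunct.
So *every programmer* cannot raise high enough to outscope *a violinist*; only the surface ordering *a violinist* > *every programmer* is available.

No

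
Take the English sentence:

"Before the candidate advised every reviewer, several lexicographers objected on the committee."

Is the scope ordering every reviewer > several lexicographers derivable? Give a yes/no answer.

No

The DP *every reviewer* is contained in the adjunct clause *before the candidate advised every reviewer*.
Adverbial clauses are not L-marked, so they are barriers for QR — the quantifier cannot escape the adjunct.
*every reviewer* is confined to the island and cannot take scope over *several lexicographers*.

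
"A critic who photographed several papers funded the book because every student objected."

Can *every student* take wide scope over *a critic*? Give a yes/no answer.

*every student* sits inside the adjunct clause *because every student objected*.
Adjunct clauses are scope islands: a quantifier inside an adjunct cannot raise into the matrix clause.
The inverse ordering *every student* > *a critic* is therefore underivable.

No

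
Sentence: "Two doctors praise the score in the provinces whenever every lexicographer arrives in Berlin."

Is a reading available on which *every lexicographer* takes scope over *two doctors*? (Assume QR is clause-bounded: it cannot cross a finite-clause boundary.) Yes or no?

*every lexicographer* is embedded in the adjunct clause *whenever every lexicographer arrives in Berlin*.
Since the clause is an adjunct (not a complement), the Adjunct Condition blocks QR across its edge.
There is no licit LF on which *every lexicographer* c-commands *two doctors*.

No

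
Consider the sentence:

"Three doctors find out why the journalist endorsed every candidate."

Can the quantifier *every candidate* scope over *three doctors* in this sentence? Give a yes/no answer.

*every candidate* occurs within the embedded question *why the journalist endorsed every candidate*.
Embedded questions are wh-islands: a quantifier inside an indirect question cannot QR into the matrix clause.
*every candidate* > *three doctors* would require crossing that boundary, which is illicit.

No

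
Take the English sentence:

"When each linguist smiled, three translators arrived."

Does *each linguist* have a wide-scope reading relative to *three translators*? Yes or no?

No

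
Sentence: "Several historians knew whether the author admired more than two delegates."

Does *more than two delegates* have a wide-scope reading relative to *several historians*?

The DP *more than two delegates* is contained in the embedded question *whether the author admired more than two delegates*.
Embedded wh-clauses are opaque for QR, so the quantifier stays inside the question.
Hence only narrow scope for *more than two delegates* (under *several historians*) survives.

No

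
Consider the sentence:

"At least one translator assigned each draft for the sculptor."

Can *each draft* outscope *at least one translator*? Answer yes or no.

*at least one translator* and *each draft* are co-arguments of the matrix verb, with nothing but a clause-internal boundary between them.
Since no island is crossed, the inverse ordering is licensed alongside surface scope.

Yes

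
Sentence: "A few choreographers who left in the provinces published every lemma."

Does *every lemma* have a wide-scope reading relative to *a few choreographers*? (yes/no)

The relative clause *who left in the provinces* modifies *a few choreographers*, but *every lemma* is not inside that relative clause — it is an argument of the matrix verb.
With no island boundary between them, the object can take inverse scope over the subject via ordinary QR within the clause.

Yes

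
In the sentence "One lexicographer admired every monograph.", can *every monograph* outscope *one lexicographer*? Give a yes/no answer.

Yes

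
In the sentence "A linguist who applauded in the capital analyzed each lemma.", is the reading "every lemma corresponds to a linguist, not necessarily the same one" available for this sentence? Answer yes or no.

That reading corresponds to *each lemma* > *a linguist*.
Although the sentence contains a relative clause (*who applauded in the capital*), *each lemma* is outside it, in the matrix VP.
With no island boundary between them, the object can take inverse scope over the subject via ordinary QR within the clause.

Yes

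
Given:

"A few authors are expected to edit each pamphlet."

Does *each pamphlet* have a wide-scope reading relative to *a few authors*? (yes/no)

The matrix predicate is a raising verb, whose infinitival complement is not a scope island — *each pamphlet* can QR into the matrix clause.
Since no island is crossed, the inverse ordering is licensed alongside surface scope.
The sentence is scopally ambiguous between *a few authors* > *each pamphlet* and *each pamphlet* > *a few authors*.

Yes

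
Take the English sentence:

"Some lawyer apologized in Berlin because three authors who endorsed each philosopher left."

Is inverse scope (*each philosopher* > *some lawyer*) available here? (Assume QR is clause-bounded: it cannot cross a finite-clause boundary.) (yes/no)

No

The DP *each philosopher* is contained in the relative clause *who endorsed each philosopher*, which is itself inside the adjunct *because three authors who endorsed each philosopher left*.
Even if one barrier were somehow void, the other would still block QR.
So *each philosopher* cannot raise to a position above *some lawyer*.
(Only the surface reading survives: one fixed lawyer with respect to all the relevant philosophers.)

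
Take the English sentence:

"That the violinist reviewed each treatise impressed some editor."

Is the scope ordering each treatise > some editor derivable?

No

*each treatise* is embedded in the sentential subject *that the violinist reviewed each treatise*.
The Sentential Subject Constraint rules out raising the quantifier out of the that-clause subject.
There is no licit LF on which *each treatise* c-commands *some editor*.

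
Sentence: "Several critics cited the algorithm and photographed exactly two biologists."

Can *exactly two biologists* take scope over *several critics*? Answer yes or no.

*exactly two biologists* sits inside one conjunct of the coordinate structure (*photographed exactly two biologists*).
Coordinate structures are islands for non-across-the-board movement, QR included.
The inverse ordering *exactly two biologists* > *several critics* is therefore underivable.

No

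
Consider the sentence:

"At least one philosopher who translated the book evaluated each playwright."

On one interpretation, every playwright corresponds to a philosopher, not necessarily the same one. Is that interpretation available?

The paraphrase describes the scope ordering *each playwright* > *at least one philosopher*.
*each playwright* sits in the matrix clause, not in the relative clause on *at least one philosopher*.
Since no island is crossed, the inverse ordering is licensed alongside surface scope.

Yes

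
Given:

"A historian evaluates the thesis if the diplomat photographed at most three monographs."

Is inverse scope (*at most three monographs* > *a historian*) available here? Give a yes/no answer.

No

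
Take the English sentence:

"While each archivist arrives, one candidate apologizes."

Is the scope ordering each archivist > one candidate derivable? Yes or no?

No

*each archivist* occurs within the adjunct clause *while each archivist arrives*.
Adjunct clauses are scope islands: a quantifier inside an adjunct cannot raise into the matrix clause.
The ordering *each archivist* > *one candidate* is therefore underivable.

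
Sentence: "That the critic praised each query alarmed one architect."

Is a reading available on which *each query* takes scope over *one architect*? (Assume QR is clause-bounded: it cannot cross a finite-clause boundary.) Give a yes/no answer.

*each query* is embedded in the sentential subject *that the critic praised each query*.
Sentential subjects are islands: a quantifier inside the subject clause cannot raise over the matrix predicate.
*each query* is confined to the island and cannot take scope over *one architect*.

No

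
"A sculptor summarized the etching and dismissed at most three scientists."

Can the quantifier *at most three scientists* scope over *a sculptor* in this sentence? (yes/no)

No

Structurally, *at most three scientists* is inside one conjunct of the coordinate structure (*dismissed at most three scientists*).
A quantifier cannot raise out of one conjunct of a coordination across the whole coordinate structure — the CSC applies to QR.
So *at most three scientists* cannot raise to a position above *a sculptor*.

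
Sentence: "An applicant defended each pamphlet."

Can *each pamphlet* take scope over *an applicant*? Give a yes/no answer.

Yes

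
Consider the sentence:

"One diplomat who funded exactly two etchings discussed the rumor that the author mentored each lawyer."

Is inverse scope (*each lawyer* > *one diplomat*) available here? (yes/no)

Structurally, *each lawyer* is inside the complex NP *the rumor that the author mentored each lawyer*.
The Complex NP Constraint bars QR out of the complement clause of a noun.
The inverse ordering *each lawyer* > *one diplomat* is therefore underivable.
(Only the surface reading survives: one fixed diplomat with respect to all the relevant lawyers.)

No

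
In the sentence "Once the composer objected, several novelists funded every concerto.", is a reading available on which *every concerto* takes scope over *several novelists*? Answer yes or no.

Yes

The adjunct island is irrelevant here — *every concerto* and *several novelists* are both in the matrix clause.
Ordinary QR to a clause-peripheral position gives the wide-scope LF for the lower DP.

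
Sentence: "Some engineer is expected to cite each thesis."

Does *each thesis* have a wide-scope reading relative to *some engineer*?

*each thesis* is the object of the infinitival complement of a raising predicate; raising infinitives are transparent for QR, so the two DPs are in effect clausemates.
Clause-internal QR can adjoin the lower DP above the subject, yielding the inverse reading.
Both orderings are possible: *some engineer* > *each thesis* and *each thesis* > *some engineer*.

Yes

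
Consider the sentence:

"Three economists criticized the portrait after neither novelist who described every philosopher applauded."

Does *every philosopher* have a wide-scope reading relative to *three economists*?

No

*every philosopher* occurs within the relative clause *who described every philosopher*, which is itself inside the adjunct *after neither novelist who described every philosopher applauded*.
Two island boundaries intervene — the relative clause and the adjunct. Either alone would block QR.
So *every philosopher* cannot raise to a position above *three economists*.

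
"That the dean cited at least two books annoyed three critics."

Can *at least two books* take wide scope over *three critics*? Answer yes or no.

*at least two books* is embedded in the sentential subject *that the dean cited at least two books*.
Sentential subjects are islands: a quantifier inside the subject clause cannot raise over the matrix predicate.
So *at least two books* cannot raise to a position above *three critics*.

No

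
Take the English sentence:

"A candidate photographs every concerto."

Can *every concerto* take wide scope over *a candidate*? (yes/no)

Yes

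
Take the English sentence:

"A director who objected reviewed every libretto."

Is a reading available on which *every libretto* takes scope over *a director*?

Yes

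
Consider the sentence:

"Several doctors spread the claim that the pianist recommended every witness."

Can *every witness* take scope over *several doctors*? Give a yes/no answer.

No

*every witness* occurs within the complex NP *the claim that the pianist recommended every witness*.
A that-clause complement to a noun is an island; QR cannot cross the NP boundary.
*every witness* > *several doctors* would require crossing that boundary, which is illicit.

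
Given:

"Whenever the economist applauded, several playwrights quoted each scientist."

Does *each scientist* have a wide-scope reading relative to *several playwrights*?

Yes

*each scientist* is a matrix argument; the adjunct is an island but the target quantifier is outside it.
Nothing blocks QR of the lower DP to a position above the higher one, so inverse scope is available.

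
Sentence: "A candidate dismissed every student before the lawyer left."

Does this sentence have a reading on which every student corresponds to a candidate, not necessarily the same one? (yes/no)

Yes

This is the *every student* > *a candidate* reading.
The adjunct island is irrelevant here — *every student* and *a candidate* are both in the matrix clause.
Clause-internal QR can adjoin the lower DP above the subject, yielding the inverse reading.
So *every student* > *a candidate* is among the available readings.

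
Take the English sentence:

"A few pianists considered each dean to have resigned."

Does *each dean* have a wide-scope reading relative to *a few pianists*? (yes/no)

Yes

*each dean* is an ECM subject; ECM complements are not islands, and the embedded quantifier may take matrix scope.
Since no island is crossed, the inverse ordering is licensed alongside surface scope.
So *each dean* > *a few pianists* is among the available readings.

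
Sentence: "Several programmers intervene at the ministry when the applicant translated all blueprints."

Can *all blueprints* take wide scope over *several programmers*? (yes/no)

No

*all blueprints* occurs within the adjunct clause *when the applicant translated all blueprints*.
The adjunct-island constraint bars QR out of an adverbial clause.
Hence only narrow scope for *all blueprints* (under *several programmers*) survives.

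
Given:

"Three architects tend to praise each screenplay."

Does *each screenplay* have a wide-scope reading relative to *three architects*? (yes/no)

Yes

*each screenplay* is the object of the infinitival complement of a raising predicate; raising infinitives are transparent for QR, so the two DPs are in effect clausemates.
No island intervenes, so both surface and inverse scope are derivable.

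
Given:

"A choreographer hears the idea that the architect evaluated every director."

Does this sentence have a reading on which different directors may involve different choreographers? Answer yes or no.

No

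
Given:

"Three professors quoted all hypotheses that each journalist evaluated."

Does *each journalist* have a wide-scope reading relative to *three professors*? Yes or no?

No

Structurally, *each journalist* is inside the relative clause *that each journalist evaluated* modifying *all hypotheses*.
A relative clause is a scope island — quantifier raising cannot cross its boundary.
Hence only narrow scope for *each journalist* (under *three professors*) survives.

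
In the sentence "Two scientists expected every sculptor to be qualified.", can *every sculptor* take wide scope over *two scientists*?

*every sculptor* is the subject of an ECM infinitive — the infinitival complement of an ECM verb is not a scope island, so *every sculptor* can raise into the matrix clause.
With no island boundary between them, the object can take inverse scope over the subject via ordinary QR within the clause.

Yes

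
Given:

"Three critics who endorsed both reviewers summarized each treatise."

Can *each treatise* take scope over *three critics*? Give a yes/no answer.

The RC *who endorsed both reviewers* is an island, but *each treatise* is not inside it — it is the matrix object, a clausemate of *three critics*.
With no island boundary between them, the object can take inverse scope over the subject via ordinary QR within the clause.
Both orderings are possible: *three critics* > *each treatise* and *each treatise* > *three critics*.

Yes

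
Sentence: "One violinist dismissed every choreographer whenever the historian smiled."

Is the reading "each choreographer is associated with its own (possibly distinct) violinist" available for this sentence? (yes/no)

Yes

This is the *every choreographer* > *one violinist* reading.
The adjunct island is irrelevant here — *every choreographer* and *one violinist* are both in the matrix clause.
QR within a single clause is free, so the lower quantifier may take scope over the higher one.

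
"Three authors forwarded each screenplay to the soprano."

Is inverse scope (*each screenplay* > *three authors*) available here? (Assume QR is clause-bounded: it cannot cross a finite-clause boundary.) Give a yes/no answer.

Yes

*three authors* and *each screenplay* are co-arguments of the matrix verb, with nothing but a clause-internal boundary between them.
Ordinary QR to a clause-peripheral position gives the wide-scope LF for the lower DP.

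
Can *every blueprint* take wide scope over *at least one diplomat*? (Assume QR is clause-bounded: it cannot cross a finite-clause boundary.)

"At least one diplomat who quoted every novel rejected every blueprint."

Yes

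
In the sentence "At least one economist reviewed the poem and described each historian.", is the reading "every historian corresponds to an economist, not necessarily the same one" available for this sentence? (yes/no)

No

That reading corresponds to *each historian* > *at least one economist*.
The DP *each historian* is contained in one conjunct of the coordinate structure (*described each historian*).
QR out of a conjunct would have to apply non-ATB, which the CSC forbids.
The inverse ordering *each historian* > *at least one economist* is therefore underivable.
(Only the surface reading survives: one fixed economist with respect to all the relevant historians.)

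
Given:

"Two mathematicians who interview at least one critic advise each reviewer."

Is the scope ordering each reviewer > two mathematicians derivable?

*each reviewer* is a matrix argument; only *two mathematicians* is modified by the relative clause *who interview at least one critic*, so the RC island is irrelevant to the target quantifier.
With no island boundary between them, the object can take inverse scope over the subject via ordinary QR within the clause.

Yes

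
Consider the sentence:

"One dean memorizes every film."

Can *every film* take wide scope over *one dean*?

*every film* and *one dean* are in the same minimal clause.
Clause-internal QR can adjoin the lower DP above the subject, yielding the inverse reading.

Yes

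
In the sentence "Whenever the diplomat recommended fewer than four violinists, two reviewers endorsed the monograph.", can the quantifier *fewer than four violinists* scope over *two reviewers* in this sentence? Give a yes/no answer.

No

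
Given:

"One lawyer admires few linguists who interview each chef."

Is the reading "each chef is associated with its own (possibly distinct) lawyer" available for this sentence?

That reading corresponds to *each chef* > *one lawyer*.
The target quantifier *each chef* is part of the relative clause *who interview each chef* modifying *few linguists*.
A relative clause is a scope island — quantifier raising cannot cross its boundary.
*each chef* > *one lawyer* would require crossing that boundary, which is illicit.

No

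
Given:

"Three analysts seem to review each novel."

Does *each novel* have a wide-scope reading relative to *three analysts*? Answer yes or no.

Yes

Infinitival complements of raising predicates do not block QR; *each novel* and *three analysts* are effectively clausemates.
Clause-internal QR can adjoin the lower DP above the subject, yielding the inverse reading.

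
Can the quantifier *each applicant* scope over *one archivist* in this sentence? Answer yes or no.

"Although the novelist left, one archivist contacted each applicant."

Neither queried DP is inside the adjunct, so the adjunct-island constraint does not apply.
Since no island is crossed, the inverse ordering is licensed alongside surface scope.

Yes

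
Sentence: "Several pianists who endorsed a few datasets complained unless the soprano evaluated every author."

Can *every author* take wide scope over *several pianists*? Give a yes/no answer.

*every author* sits inside the adjunct clause *unless the soprano evaluated every author*.
Adjunct clauses are scope islands: a quantifier inside an adjunct cannot raise into the matrix clause.
So *every author* cannot raise to a position above *several pianists*.

No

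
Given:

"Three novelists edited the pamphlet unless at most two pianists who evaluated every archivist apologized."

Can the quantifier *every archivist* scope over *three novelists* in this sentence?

The DP *every archivist* is contained in the relative clause *who evaluated every archivist*, which is itself inside the adjunct *unless at most two pianists who evaluated every archivist apologized*.
Both the relative clause and the enclosing adjunct are scope islands; QR cannot cross either.
The inverse ordering *every archivist* > *three novelists* is therefore underivable.

No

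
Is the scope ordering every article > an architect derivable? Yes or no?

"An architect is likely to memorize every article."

Yes

*every article* is inside a raising infinitive, which is transparent to QR (no CP barrier), so it behaves as a matrix argument.
Since no island is crossed, the inverse ordering is licensed alongside surface scope.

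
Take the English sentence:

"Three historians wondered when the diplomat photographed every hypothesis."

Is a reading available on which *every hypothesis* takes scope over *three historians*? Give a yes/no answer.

No

*every hypothesis* occurs within the embedded question *when the diplomat photographed every hypothesis*.
QR across an interrogative CP boundary is ruled out as a wh-island violation.
So *every hypothesis* cannot raise to a position above *three historians*.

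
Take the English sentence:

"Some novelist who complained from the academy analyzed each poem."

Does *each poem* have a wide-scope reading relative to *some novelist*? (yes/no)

Yes

The relative clause *who complained from the academy* modifies *some novelist*, but *each poem* is not inside that relative clause — it is an argument of the matrix verb.
Nothing blocks QR of the lower DP to a position above the higher one, so inverse scope is available.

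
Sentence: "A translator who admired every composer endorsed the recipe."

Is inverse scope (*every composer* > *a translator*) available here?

No

*every composer* occurs within the relative clause *who admired every composer*.
A relative clause is a scope island — quantifier raising cannot cross its boundary.
There is no licit LF on which *every composer* c-commands *a translator*.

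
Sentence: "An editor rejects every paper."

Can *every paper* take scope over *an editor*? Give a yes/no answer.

*an editor* and *every paper* are co-arguments of the matrix verb, with nothing but a clause-internal boundary between them.
Since no island is crossed, the inverse ordering is licensed alongside surface scope.
So *every paper* > *an editor* is among the available readings.

Yes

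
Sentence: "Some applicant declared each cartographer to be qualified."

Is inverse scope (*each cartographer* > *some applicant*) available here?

Yes

*each cartographer* is an ECM subject; ECM complements are not islands, and the embedded quantifier may take matrix scope.
Nothing blocks QR of the lower DP to a position above the higher one, so inverse scope is available.
The sentence is scopally ambiguous between *some applicant* > *each cartographer* and *each cartographer* > *some applicant*.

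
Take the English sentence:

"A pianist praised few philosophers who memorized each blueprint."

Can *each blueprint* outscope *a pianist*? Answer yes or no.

*each blueprint* occurs within the relative clause *who memorized each blueprint* modifying *few philosophers*.
Relative clauses block scope extraction: QR cannot target a position outside the modified NP.
So *each blueprint* cannot raise high enough to outscope *a pianist*; only the surface ordering *a pianist* > *each blueprint* is available.
(Only the surface reading survives: one fixed pianist with respect to all the relevant blueprints.)

No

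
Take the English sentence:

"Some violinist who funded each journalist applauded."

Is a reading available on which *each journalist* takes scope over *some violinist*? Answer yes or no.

*each journalist* is embedded in the relative clause *who funded each journalist*.
A relative clause is a scope island — quantifier raising cannot cross its boundary.
*each journalist* is confined to the island and cannot take scope over *some violinist*.

No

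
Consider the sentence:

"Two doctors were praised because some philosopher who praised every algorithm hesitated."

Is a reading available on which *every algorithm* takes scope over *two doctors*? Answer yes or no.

No

*every algorithm* sits inside the relative clause *who praised every algorithm*, which is itself inside the adjunct *because some philosopher who praised every algorithm hesitated*.
The quantifier would have to escape first the RC and then the adjunct — two independent island violations.
*every algorithm* > *two doctors* would require crossing that boundary, which is illicit.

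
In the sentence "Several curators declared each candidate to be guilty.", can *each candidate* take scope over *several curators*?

Yes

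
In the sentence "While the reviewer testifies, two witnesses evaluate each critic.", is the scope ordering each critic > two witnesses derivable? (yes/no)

*each critic* is a matrix argument; the adjunct is an island but the target quantifier is outside it.
Ordinary QR to a clause-peripheral position gives the wide-scope LF for the lower DP.
So *each critic* > *two witnesses* is among the available readings.

Yes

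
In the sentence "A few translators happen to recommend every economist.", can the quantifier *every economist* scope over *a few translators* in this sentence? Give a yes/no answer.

Yes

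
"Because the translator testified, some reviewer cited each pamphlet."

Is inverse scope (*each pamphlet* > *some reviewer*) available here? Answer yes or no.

Yes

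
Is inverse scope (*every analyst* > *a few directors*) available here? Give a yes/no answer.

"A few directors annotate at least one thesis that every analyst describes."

The DP *every analyst* is contained in the relative clause *that every analyst describes* modifying *at least one thesis*.
QR out of a relative clause is ruled out by the relative-clause island constraint.
*every analyst* > *a few directors* would require crossing that boundary, which is illicit.

No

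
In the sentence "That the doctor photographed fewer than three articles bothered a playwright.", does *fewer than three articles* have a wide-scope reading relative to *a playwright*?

Structurally, *fewer than three articles* is inside the sentential subject *that the doctor photographed fewer than three articles*.
Sentential subjects are islands: a quantifier inside the subject clause cannot raise over the matrix predicate.
So the wide-scope reading for *fewer than three articles* is blocked.

No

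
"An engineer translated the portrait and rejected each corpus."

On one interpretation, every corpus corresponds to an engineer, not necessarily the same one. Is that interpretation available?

No

That reading corresponds to *each corpus* > *an engineer*.
*each corpus* occurs within one conjunct of the coordinate structure (*rejected each corpus*).
The Coordinate Structure Constraint blocks movement (including QR) out of a single conjunct.
So the wide-scope reading for *each corpus* is blocked.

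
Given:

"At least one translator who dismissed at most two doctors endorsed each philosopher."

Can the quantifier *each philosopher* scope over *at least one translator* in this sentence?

Yes

*each philosopher* is a matrix argument; only *at least one translator* is modified by the relative clause *who dismissed at most two doctors*, so the RC island is irrelevant to the target quantifier.
Nothing blocks QR of the lower DP to a position above the higher one, so inverse scope is available.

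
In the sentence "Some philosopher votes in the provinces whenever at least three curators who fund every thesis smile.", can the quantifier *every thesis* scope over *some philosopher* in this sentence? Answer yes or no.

No

*every thesis* occurs within the relative clause *who fund every thesis*, which is itself inside the adjunct *whenever at least three curators who fund every thesis smile*.
Even if one barrier were somehow void, the other would still block QR.
Hence only narrow scope for *every thesis* (under *some philosopher*) survives.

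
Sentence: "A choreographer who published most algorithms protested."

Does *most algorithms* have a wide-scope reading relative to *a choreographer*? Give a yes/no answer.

No

The target quantifier *most algorithms* is part of the relative clause *who published most algorithms*.
A relative clause is a scope island — quantifier raising cannot cross its boundary.
*most algorithms* is confined to the island and cannot take scope over *a choreographer*.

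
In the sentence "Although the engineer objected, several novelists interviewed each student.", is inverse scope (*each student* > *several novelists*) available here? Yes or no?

Yes

The adjunct clause does not contain *each student*, which is the matrix object.
With no island boundary between them, the object can take inverse scope over the subject via ordinary QR within the clause.
The sentence is scopally ambiguous between *several novelists* > *each student* and *each student* > *several novelists*.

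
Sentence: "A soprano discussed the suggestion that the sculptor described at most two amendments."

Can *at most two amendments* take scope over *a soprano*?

No

The target quantifier *at most two amendments* is part of the complex NP *the suggestion that the sculptor described at most two amendments*.
Noun-complement clauses are scope islands (the Complex NP Constraint): a quantifier inside one cannot scope into the matrix.
Hence only narrow scope for *at most two amendments* (under *a soprano*) survives.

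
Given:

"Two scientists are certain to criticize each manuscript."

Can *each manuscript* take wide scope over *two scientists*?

Yes

Infinitival complements of raising predicates do not block QR; *each manuscript* and *two scientists* are effectively clausemates.
Clause-internal QR can adjoin the lower DP above the subject, yielding the inverse reading.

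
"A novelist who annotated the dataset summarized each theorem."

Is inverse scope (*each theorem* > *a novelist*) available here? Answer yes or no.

The RC *who annotated the dataset* is an island, but *each theorem* is not inside it — it is the matrix object, a clausemate of *a novelist*.
With no island boundary between them, the object can take inverse scope over the subject via ordinary QR within the clause.
The sentence is scopally ambiguous between *a novelist* > *each theorem* and *each theorem* > *a novelist*.

Yes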